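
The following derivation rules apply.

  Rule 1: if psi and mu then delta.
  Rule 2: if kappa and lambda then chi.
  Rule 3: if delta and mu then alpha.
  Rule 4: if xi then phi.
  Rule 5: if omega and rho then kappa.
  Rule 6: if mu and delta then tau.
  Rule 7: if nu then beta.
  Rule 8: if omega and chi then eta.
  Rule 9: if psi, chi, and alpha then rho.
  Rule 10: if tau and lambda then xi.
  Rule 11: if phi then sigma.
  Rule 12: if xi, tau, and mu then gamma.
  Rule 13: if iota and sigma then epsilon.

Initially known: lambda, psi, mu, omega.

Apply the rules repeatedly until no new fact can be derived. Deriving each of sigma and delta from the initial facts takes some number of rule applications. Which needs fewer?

delta: psi and mu hold, so delta follows (Rule 1). [1 rule application]
sigma: psi and mu hold, so delta follows (Rule 1). mu and delta hold, so tau follows (Rule 6). From tau and lambda, Rule 10 gives xi. From xi, Rule 4 gives phi. phi holds, so sigma follows (Rule 11). [5 rule applications]
delta needs fewer.

delta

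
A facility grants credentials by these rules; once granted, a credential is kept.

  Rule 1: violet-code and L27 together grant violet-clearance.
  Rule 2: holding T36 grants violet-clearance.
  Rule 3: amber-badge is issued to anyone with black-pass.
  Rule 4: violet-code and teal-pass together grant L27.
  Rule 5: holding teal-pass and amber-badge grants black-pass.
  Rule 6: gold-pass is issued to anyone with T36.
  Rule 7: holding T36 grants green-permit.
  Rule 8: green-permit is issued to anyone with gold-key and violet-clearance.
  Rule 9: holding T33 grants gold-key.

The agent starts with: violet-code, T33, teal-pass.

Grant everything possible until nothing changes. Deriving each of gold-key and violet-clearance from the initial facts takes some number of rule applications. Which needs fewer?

gold-key: Holding T33 grants gold-key (Rule 9). [1 rule application]
violet-clearance: Holding violet-code and teal-pass grants L27 (Rule 4). Holding violet-code and L27 grants violet-clearance (Rule 1). [2 rule applications]
gold-key needs fewer.

gold-key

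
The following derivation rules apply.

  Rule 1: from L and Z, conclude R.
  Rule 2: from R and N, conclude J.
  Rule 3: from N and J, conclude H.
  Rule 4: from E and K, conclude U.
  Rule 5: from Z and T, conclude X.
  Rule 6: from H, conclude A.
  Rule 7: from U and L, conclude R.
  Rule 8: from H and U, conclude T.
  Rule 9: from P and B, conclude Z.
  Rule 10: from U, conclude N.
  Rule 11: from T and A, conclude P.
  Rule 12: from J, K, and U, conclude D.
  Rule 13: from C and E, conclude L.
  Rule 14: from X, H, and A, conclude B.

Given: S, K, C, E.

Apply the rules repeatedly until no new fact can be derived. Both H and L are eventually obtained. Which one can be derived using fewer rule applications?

L

L: From C and E, Rule 13 gives L. [1 rule application]
H: E and K hold, so U follows (Rule 4). C and E hold, so L follows (Rule 13). U holds, so N follows (Rule 10). U and L hold, so R follows (Rule 7). R and N hold, so J follows (Rule 2). From N and J, Rule 3 gives H. [6 rule applications]
L needs fewer.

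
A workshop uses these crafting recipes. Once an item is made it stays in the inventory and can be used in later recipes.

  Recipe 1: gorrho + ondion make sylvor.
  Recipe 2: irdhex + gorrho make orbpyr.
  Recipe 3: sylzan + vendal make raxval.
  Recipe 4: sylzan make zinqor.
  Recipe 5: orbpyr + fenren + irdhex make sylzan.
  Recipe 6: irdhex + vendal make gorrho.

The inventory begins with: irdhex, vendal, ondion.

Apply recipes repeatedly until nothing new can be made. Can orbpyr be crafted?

irdhex + vendal → gorrho (Recipe 6).
irdhex + gorrho → orbpyr (Recipe 2).

Yes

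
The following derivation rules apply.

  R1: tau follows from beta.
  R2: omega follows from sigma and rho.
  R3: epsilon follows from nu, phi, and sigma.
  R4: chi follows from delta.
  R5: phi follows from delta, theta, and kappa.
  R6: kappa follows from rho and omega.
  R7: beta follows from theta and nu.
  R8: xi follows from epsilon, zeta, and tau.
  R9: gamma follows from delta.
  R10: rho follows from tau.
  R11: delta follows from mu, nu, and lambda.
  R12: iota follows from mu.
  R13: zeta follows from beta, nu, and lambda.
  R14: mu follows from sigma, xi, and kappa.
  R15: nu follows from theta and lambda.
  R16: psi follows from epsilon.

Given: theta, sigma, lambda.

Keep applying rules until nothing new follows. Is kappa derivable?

From theta and lambda, R15 gives nu.
theta and nu hold, so beta follows (R7).
beta holds, so tau follows (R1).
From tau, R10 gives rho.
sigma and rho hold, so omega follows (R2).
From rho and omega, R6 gives kappa.

Yes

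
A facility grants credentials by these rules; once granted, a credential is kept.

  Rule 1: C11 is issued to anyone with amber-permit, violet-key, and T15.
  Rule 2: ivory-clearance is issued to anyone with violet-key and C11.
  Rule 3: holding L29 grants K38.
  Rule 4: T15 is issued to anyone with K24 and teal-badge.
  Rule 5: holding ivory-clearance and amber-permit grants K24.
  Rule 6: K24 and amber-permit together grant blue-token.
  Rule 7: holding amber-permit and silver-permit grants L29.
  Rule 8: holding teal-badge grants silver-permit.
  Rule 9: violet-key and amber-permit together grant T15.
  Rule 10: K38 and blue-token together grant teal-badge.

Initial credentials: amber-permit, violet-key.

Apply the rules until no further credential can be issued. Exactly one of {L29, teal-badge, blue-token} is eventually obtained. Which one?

blue-token

Holding violet-key and amber-permit grants T15 (Rule 9).
Holding amber-permit, violet-key, and T15 grants C11 (Rule 1).
Holding violet-key and C11 grants ivory-clearance (Rule 2).
Holding ivory-clearance and amber-permit grants K24 (Rule 5).
Holding K24 and amber-permit grants blue-token (Rule 6).
L29 would need amber-permit and silver-permit (Rule 7), but silver-permit is never granted. teal-badge would need K38 and blue-token (Rule 10), but K38 is never granted.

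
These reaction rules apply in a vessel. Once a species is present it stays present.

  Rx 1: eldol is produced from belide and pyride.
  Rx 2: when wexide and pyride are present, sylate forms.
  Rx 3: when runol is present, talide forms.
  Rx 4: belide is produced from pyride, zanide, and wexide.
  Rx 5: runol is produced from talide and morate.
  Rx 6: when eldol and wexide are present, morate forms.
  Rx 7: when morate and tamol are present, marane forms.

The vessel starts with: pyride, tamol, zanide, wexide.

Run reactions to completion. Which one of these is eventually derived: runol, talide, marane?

marane

pyride, zanide, and wexide present → belide forms (Rx 4).
belide and pyride present → eldol forms (Rx 1).
eldol and wexide present → morate forms (Rx 6).
morate and tamol present → marane forms (Rx 7).
runol would need talide and morate (Rx 5), but talide never forms. talide would need runol (Rx 3), but runol never forms.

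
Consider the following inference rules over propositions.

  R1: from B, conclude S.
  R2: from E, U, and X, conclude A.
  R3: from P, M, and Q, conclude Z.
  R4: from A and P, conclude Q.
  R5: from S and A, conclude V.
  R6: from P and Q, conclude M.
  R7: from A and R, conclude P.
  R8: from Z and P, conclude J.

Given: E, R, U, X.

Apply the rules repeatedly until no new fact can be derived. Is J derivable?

Yes

From E, U, and X, R2 gives A.
From A and R, R7 gives P.
From A and P, R4 gives Q.
P and Q hold, so M follows (R6).
P, M, and Q hold, so Z follows (R3).
Z and P hold, so J follows (R8).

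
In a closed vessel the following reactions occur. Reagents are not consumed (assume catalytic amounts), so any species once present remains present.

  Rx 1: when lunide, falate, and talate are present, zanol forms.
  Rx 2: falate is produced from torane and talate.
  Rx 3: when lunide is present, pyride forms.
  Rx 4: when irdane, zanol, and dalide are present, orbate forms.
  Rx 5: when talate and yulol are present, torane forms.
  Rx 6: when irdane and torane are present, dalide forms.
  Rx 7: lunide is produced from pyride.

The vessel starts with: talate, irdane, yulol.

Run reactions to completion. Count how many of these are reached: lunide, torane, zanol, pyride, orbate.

1

talate and yulol present → torane forms (Rx 5).
lunide would need pyride (Rx 7), but pyride never forms.
torane: reached.
zanol would need lunide, falate, and talate (Rx 1), but lunide never forms.
pyride would need lunide (Rx 3), but lunide never forms.
orbate would need irdane, zanol, and dalide (Rx 4), but zanol never forms.
Reached: torane — 1 of the 5.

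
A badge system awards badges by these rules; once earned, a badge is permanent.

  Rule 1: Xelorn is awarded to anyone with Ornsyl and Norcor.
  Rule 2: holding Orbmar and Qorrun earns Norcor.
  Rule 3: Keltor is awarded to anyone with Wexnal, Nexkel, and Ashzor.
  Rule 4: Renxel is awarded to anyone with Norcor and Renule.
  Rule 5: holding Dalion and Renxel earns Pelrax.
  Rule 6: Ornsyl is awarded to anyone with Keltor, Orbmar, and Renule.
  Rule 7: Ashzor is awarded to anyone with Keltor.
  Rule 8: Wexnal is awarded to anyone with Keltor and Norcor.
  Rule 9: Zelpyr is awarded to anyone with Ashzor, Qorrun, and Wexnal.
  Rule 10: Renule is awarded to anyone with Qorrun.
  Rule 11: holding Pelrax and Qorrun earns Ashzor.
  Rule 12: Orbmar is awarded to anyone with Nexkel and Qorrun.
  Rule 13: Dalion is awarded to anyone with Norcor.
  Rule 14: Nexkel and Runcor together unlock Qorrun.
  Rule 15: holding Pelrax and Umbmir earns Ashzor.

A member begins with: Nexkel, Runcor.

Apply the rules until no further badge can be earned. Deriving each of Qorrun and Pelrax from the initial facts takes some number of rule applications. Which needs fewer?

Qorrun

Qorrun: With Nexkel and Runcor, Qorrun is earned (Rule 14). [1 rule application]
Pelrax: With Nexkel and Runcor, Qorrun is earned (Rule 14). With Nexkel and Qorrun, Orbmar is earned (Rule 12). With Qorrun, Renule is earned (Rule 10). With Orbmar and Qorrun, Norcor is earned (Rule 2). With Norcor and Renule, Renxel is earned (Rule 4). With Norcor, Dalion is earned (Rule 13). With Dalion and Renxel, Pelrax is earned (Rule 5). [7 rule applications]
Qorrun needs fewer.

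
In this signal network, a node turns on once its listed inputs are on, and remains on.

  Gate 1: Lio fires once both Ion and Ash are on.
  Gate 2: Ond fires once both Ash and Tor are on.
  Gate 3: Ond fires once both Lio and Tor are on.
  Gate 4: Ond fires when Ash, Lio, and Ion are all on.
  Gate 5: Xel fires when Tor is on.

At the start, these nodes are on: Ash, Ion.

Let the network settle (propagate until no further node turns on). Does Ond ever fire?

Yes

Ion and Ash are on, so Lio fires (Gate 1).
Ash, Lio, and Ion are on, so Ond fires (Gate 4).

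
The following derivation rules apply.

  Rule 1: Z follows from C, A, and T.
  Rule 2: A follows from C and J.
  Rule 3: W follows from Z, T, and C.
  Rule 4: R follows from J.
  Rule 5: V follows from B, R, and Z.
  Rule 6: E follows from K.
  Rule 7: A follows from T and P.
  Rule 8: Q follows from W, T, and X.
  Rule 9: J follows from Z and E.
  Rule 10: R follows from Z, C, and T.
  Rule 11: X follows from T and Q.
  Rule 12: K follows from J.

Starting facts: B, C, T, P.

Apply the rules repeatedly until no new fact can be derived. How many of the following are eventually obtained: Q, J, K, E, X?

Q would need W, T, and X (Rule 8), but X is never established.
J would need Z and E (Rule 9), but E is never established.
K would need J (Rule 12), but J is never established.
E would need K (Rule 6), but K is never established.
X would need T and Q (Rule 11), but Q is never established.
None of the 5 are reached.

0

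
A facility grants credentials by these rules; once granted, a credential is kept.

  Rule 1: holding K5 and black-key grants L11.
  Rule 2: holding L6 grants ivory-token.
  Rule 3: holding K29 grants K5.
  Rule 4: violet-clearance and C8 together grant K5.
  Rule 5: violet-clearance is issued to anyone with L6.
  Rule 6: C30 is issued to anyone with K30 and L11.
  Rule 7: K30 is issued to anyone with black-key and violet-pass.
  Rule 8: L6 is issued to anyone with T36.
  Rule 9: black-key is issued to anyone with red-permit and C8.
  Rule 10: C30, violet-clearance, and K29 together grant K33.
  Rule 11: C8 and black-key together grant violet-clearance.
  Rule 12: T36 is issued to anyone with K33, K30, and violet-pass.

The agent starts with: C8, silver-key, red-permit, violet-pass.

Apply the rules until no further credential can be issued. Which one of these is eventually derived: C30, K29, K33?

Holding red-permit and C8 grants black-key (Rule 9).
Holding C8 and black-key grants violet-clearance (Rule 11).
Holding black-key and violet-pass grants K30 (Rule 7).
Holding violet-clearance and C8 grants K5 (Rule 4).
Holding K5 and black-key grants L11 (Rule 1).
Holding K30 and L11 grants C30 (Rule 6).
No rule produces K29, and it is not given. K33 would need C30, violet-clearance, and K29 (Rule 10), but K29 is never granted.

C30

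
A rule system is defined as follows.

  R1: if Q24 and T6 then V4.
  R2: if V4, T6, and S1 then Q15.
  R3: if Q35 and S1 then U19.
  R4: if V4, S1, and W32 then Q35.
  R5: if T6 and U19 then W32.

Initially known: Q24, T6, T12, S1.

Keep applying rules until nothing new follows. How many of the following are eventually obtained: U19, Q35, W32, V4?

1

From Q24 and T6, R1 gives V4.
U19 would need Q35 and S1 (R3), but Q35 is never established.
Q35 would need V4, S1, and W32 (R4), but W32 is never established.
W32 would need T6 and U19 (R5), but U19 is never established.
V4: reached.
Reached: V4 — 1 of the 4.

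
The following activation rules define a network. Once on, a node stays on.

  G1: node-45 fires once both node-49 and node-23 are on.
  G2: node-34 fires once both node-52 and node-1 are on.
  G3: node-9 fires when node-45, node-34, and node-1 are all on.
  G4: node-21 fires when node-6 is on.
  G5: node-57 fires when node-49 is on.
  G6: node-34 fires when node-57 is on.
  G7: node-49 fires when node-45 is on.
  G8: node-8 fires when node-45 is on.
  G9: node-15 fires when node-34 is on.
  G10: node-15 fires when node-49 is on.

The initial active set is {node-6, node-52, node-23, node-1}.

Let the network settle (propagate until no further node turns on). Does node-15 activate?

node-52 and node-1 are on, so node-34 fires (G2).
node-34 is on, so node-15 fires (G9).

Yes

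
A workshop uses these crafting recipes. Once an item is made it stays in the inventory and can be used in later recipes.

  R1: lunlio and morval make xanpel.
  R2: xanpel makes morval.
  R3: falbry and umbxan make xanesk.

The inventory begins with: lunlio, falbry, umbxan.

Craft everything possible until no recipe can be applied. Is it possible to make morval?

No

morval would need xanpel (R2), but xanpel is never obtained.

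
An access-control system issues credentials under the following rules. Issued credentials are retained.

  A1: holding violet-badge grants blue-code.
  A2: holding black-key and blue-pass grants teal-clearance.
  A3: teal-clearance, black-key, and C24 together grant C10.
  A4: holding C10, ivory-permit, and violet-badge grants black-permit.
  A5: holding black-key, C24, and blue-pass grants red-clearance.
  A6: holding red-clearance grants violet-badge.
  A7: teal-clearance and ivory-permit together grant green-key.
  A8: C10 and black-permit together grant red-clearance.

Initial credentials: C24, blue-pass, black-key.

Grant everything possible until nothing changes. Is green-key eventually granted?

No

green-key would need teal-clearance and ivory-permit (A7), but ivory-permit is never granted.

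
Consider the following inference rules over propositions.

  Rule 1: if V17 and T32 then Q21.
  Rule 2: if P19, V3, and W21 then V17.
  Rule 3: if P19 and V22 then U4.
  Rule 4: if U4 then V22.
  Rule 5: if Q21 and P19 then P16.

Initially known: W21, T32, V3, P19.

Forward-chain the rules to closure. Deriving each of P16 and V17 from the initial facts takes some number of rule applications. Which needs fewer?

V17: From P19, V3, and W21, Rule 2 gives V17. [1 rule application]
P16: From P19, V3, and W21, Rule 2 gives V17. From V17 and T32, Rule 1 gives Q21. From Q21 and P19, Rule 5 gives P16. [3 rule applications]
V17 needs fewer.

V17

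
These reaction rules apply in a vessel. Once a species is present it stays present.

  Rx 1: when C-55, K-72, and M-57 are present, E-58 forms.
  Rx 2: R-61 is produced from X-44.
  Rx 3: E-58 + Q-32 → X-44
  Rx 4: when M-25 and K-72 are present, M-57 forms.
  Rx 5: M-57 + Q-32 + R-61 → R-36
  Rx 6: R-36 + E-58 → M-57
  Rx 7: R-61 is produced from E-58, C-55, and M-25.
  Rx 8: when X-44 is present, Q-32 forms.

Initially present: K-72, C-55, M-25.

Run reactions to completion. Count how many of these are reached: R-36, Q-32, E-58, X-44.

1

M-25 and K-72 present → M-57 forms (Rx 4).
C-55, K-72, and M-57 present → E-58 forms (Rx 1).
R-36 would need M-57, Q-32, and R-61 (Rx 5), but Q-32 never forms.
Q-32 would need X-44 (Rx 8), but X-44 never forms.
E-58: reached.
X-44 would need E-58 and Q-32 (Rx 3), but Q-32 never forms.
Reached: E-58 — 1 of the 4.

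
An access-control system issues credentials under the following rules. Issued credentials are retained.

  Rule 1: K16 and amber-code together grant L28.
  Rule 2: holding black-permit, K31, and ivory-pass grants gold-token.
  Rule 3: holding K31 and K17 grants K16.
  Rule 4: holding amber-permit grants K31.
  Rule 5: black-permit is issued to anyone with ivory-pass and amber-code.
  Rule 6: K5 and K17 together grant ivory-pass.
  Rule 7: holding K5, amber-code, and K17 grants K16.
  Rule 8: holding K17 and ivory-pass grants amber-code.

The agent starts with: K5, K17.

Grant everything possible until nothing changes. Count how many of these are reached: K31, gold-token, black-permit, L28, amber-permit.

Holding K5 and K17 grants ivory-pass (Rule 6).
Holding K17 and ivory-pass grants amber-code (Rule 8).
Holding ivory-pass and amber-code grants black-permit (Rule 5).
Holding K5, amber-code, and K17 grants K16 (Rule 7).
Holding K16 and amber-code grants L28 (Rule 1).
K31 would need amber-permit (Rule 4), but amber-permit is never granted.
gold-token would need black-permit, K31, and ivory-pass (Rule 2), but K31 is never granted.
black-permit: reached.
L28: reached.
No rule produces amber-permit, and it is not given.
Reached: black-permit and L28 — 2 of the 5.

2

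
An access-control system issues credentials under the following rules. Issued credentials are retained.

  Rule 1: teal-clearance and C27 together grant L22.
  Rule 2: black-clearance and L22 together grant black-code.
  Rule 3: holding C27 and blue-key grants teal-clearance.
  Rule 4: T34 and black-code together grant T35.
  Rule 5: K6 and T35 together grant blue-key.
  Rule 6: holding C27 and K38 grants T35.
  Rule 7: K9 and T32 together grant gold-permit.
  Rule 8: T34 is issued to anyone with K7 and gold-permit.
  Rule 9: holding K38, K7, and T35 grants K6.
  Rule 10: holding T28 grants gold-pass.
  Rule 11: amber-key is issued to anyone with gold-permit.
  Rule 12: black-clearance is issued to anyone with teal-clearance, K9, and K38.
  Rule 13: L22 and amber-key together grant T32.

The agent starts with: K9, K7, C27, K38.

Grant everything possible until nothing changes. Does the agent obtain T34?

No

T34 would need K7 and gold-permit (Rule 8), but gold-permit is never granted.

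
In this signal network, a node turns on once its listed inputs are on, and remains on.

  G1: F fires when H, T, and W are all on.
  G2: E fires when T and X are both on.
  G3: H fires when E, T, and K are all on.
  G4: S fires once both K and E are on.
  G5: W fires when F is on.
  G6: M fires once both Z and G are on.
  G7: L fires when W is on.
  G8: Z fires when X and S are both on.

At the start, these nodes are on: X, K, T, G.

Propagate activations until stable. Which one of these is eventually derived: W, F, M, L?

G2: T and X on → E on.
K and E are on, so S fires (G4).
X and S are on, so Z fires (G8).
G6: Z and G on → M on.
W would need F (G5), but F never turns on. L would need W (G7), but W never turns on. F would need H, T, and W (G1), but W never turns on.

M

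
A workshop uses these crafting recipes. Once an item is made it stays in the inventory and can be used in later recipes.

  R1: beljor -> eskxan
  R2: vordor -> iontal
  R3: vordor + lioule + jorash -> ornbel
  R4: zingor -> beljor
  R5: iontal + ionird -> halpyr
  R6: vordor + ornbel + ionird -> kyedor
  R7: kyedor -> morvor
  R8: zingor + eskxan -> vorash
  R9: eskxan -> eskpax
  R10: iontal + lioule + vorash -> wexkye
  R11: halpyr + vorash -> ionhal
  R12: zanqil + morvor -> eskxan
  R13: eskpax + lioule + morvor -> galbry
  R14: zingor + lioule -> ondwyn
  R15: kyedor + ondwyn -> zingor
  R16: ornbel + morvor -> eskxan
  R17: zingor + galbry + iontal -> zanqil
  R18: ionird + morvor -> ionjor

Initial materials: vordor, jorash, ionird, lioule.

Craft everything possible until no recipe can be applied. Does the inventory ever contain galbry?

Yes

vordor + lioule + jorash -> ornbel (R3).
Using R6, vordor, ornbel, and ionird make kyedor.
kyedor -> morvor (R7).
Using R16, ornbel and morvor make eskxan.
eskxan -> eskpax (R9).
Using R13, eskpax, lioule, and morvor make galbry.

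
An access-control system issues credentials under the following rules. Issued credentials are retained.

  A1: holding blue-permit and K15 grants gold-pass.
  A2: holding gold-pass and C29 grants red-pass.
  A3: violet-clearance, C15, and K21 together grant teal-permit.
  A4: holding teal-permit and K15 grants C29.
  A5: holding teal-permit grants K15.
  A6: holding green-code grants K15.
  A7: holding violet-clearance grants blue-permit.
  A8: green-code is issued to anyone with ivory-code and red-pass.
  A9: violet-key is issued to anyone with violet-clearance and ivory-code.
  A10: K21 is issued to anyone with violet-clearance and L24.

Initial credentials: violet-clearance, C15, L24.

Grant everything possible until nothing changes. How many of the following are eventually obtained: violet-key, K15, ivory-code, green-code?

1

Holding violet-clearance and L24 grants K21 (A10).
Holding violet-clearance, C15, and K21 grants teal-permit (A3).
Holding teal-permit grants K15 (A5).
violet-key would need violet-clearance and ivory-code (A9), but ivory-code is never granted.
K15: reached.
No rule produces ivory-code, and it is not given.
green-code would need ivory-code and red-pass (A8), but ivory-code is never granted.
Reached: K15 — 1 of the 4.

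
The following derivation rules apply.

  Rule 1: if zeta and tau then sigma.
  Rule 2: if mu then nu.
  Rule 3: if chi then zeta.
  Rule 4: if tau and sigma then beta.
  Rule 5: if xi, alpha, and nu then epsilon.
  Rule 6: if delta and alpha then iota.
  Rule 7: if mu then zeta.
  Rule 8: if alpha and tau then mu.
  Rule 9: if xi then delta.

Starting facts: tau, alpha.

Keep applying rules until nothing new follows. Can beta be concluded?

From alpha and tau, Rule 8 gives mu.
From mu, Rule 7 gives zeta.
From zeta and tau, Rule 1 gives sigma.
From tau and sigma, Rule 4 gives beta.

Yes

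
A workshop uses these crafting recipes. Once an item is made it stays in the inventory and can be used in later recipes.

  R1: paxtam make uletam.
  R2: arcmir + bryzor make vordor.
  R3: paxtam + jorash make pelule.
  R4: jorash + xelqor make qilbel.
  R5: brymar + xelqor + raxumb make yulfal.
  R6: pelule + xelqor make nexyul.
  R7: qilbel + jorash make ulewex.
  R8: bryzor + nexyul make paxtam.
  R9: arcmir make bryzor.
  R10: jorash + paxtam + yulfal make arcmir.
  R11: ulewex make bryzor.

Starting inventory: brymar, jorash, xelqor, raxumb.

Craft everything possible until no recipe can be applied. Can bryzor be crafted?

Yes

Using R4, jorash and xelqor make qilbel.
qilbel + jorash → ulewex (R7).
Using R11, ulewex makes bryzor.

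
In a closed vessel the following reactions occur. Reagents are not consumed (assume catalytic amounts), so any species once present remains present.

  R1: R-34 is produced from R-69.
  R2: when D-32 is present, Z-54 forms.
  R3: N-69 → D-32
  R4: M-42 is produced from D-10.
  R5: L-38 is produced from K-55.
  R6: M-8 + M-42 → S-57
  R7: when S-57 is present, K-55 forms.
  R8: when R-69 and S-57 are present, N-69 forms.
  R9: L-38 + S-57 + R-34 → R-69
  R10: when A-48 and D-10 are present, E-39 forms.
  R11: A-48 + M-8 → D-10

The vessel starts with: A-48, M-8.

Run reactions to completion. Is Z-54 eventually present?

Z-54 would need D-32 (R2), but D-32 never forms.

No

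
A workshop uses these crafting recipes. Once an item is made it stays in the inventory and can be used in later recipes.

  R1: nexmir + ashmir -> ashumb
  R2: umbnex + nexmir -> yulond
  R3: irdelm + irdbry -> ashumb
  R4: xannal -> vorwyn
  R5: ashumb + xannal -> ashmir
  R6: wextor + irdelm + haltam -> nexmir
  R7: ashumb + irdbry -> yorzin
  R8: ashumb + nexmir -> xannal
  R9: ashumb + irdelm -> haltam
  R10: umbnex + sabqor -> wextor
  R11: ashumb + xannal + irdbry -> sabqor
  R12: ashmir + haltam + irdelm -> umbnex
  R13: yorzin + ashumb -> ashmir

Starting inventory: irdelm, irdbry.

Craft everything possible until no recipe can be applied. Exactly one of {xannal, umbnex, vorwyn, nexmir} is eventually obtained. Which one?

Using R3, irdelm and irdbry make ashumb.
Using R7, ashumb and irdbry make yorzin.
ashumb + irdelm -> haltam (R9).
Using R13, yorzin and ashumb make ashmir.
ashmir + haltam + irdelm -> umbnex (R12).
vorwyn would need xannal (R4), but xannal is never obtained. nexmir would need wextor, irdelm, and haltam (R6), but wextor is never obtained. xannal would need ashumb and nexmir (R8), but nexmir is never obtained.

umbnex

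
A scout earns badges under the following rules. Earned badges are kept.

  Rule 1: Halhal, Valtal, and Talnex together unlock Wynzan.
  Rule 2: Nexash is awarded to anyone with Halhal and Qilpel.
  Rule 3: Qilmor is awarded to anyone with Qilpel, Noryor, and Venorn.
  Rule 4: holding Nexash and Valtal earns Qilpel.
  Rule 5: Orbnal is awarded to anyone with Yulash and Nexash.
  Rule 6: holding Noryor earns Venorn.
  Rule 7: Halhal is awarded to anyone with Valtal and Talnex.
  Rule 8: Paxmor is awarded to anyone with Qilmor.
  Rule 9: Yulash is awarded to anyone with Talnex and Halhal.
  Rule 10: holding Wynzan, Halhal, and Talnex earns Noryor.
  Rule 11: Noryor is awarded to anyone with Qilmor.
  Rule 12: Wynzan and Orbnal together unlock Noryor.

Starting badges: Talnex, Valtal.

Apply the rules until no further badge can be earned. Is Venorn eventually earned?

Yes

With Valtal and Talnex, Halhal is earned (Rule 7).
With Halhal, Valtal, and Talnex, Wynzan is earned (Rule 1).
With Wynzan, Halhal, and Talnex, Noryor is earned (Rule 10).
With Noryor, Venorn is earned (Rule 6).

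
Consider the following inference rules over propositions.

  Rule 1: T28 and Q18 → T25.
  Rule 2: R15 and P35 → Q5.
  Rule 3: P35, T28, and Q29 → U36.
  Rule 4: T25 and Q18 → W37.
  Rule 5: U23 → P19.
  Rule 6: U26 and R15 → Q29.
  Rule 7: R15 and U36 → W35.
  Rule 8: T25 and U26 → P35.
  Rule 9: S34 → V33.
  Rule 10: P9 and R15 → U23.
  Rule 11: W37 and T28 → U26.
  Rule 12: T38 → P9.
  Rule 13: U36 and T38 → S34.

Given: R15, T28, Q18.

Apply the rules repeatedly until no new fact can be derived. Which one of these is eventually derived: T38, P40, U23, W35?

From T28 and Q18, Rule 1 gives T25.
From T25 and Q18, Rule 4 gives W37.
From W37 and T28, Rule 11 gives U26.
From U26 and R15, Rule 6 gives Q29.
T25 and U26 hold, so P35 follows (Rule 8).
P35, T28, and Q29 hold, so U36 follows (Rule 3).
From R15 and U36, Rule 7 gives W35.
No rule produces T38, and it is not given. No rule produces P40, and it is not given. U23 would need P9 and R15 (Rule 10), but P9 is never established.

W35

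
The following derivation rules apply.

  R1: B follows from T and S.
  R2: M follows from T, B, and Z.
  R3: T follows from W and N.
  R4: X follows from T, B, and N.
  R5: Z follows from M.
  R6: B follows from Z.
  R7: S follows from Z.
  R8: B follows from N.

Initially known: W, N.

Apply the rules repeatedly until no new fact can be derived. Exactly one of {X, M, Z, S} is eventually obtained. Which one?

N holds, so B follows (R8).
From W and N, R3 gives T.
T, B, and N hold, so X follows (R4).
S would need Z (R7), but Z is never established. M would need T, B, and Z (R2), but Z is never established. Z would need M (R5), but M is never established.

X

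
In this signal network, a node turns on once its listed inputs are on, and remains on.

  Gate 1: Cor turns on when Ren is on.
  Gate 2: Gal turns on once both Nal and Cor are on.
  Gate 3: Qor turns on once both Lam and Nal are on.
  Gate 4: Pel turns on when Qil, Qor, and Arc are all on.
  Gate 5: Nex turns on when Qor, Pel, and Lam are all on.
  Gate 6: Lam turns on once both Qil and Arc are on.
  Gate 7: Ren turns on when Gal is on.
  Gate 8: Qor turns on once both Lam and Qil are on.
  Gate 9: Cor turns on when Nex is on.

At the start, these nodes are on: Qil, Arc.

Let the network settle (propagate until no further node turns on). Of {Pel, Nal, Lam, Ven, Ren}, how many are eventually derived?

2

Gate 6: Qil and Arc on → Lam on.
Lam and Qil are on, so Qor turns on (Gate 8).
Gate 4: Qil, Qor, and Arc on → Pel on.
Pel: reached.
No rule produces Nal, and it is not given.
Lam: reached.
No rule produces Ven, and it is not given.
Ren would need Gal (Gate 7), but Gal never turns on.
Reached: Pel and Lam — 2 of the 5.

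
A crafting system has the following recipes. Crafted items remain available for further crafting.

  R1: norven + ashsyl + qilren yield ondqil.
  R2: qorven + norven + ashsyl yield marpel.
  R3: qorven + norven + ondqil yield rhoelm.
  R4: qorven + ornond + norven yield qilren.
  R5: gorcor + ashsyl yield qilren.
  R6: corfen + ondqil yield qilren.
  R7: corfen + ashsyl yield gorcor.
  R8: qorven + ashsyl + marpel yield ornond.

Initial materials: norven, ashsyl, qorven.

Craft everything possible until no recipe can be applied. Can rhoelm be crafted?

Yes

Using R2, qorven, norven, and ashsyl make marpel.
qorven + ashsyl + marpel → ornond (R8).
qorven + ornond + norven → qilren (R4).
norven + ashsyl + qilren → ondqil (R1).
Using R3, qorven, norven, and ondqil make rhoelm.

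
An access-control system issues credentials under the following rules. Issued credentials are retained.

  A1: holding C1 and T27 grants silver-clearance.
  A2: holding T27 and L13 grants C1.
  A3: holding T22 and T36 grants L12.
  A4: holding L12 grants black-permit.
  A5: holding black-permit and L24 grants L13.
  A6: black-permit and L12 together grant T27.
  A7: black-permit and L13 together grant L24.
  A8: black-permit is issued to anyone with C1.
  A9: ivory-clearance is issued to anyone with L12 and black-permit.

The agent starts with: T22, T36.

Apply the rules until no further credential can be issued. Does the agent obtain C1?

C1 would need T27 and L13 (A2), but L13 is never granted.

No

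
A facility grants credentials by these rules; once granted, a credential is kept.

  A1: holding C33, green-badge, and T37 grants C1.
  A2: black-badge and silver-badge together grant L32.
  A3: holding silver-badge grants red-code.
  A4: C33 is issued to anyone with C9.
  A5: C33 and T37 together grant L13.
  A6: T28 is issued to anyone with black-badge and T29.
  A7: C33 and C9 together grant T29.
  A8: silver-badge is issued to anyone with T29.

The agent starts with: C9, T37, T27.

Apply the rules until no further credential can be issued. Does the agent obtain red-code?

Holding C9 grants C33 (A4).
Holding C33 and C9 grants T29 (A7).
Holding T29 grants silver-badge (A8).
Holding silver-badge grants red-code (A3).

Yes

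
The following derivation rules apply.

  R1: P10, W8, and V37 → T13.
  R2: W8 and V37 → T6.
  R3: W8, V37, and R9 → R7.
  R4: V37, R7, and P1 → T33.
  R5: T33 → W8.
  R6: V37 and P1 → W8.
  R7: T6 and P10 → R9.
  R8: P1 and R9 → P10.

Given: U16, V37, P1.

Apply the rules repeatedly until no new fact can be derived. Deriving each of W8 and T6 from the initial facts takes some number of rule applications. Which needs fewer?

W8: From V37 and P1, R6 gives W8. [1 rule application]
T6: From V37 and P1, R6 gives W8. W8 and V37 hold, so T6 follows (R2). [2 rule applications]
W8 needs fewer.

W8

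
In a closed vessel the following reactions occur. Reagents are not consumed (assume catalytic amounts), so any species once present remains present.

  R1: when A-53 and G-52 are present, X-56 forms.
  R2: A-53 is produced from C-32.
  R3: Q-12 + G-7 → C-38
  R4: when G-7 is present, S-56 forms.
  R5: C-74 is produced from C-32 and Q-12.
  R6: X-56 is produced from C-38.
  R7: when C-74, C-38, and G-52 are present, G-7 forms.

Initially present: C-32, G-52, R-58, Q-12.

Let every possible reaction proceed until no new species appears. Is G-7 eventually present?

G-7 would need C-74, C-38, and G-52 (R7), but C-38 never forms.

No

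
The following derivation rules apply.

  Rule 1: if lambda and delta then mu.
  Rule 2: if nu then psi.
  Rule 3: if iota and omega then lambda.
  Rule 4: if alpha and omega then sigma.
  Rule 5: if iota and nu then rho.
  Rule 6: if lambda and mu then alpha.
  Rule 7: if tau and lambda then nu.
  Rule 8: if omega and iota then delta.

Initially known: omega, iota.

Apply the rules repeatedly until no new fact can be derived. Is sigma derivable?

Yes

iota and omega hold, so lambda follows (Rule 3).
From omega and iota, Rule 8 gives delta.
From lambda and delta, Rule 1 gives mu.
From lambda and mu, Rule 6 gives alpha.
alpha and omega hold, so sigma follows (Rule 4).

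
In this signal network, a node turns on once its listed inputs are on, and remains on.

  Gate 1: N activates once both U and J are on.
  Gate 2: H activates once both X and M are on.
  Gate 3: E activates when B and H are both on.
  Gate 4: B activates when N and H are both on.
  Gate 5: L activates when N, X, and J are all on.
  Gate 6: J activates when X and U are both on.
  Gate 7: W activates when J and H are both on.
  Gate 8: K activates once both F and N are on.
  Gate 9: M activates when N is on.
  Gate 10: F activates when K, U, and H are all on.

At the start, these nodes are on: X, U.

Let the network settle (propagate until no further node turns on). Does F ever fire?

F would need K, U, and H (Gate 10), but K never turns on.

No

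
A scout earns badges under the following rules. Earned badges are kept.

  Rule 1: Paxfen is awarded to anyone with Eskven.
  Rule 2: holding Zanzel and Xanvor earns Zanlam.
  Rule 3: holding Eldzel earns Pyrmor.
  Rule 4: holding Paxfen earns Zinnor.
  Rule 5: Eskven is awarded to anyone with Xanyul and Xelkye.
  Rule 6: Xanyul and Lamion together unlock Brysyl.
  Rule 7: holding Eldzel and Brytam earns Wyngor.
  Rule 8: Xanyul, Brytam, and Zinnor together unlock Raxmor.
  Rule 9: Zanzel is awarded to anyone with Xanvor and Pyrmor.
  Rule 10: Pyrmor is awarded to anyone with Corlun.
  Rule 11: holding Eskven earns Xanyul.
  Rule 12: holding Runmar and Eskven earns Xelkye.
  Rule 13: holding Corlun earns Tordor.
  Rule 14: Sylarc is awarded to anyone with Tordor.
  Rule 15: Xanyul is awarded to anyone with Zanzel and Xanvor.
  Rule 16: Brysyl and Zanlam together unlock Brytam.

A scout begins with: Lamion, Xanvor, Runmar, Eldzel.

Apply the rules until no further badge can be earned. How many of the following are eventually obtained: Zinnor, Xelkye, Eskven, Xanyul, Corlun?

With Eldzel, Pyrmor is earned (Rule 3).
With Xanvor and Pyrmor, Zanzel is earned (Rule 9).
With Zanzel and Xanvor, Xanyul is earned (Rule 15).
Zinnor would need Paxfen (Rule 4), but Paxfen is never earned.
Xelkye would need Runmar and Eskven (Rule 12), but Eskven is never earned.
Eskven would need Xanyul and Xelkye (Rule 5), but Xelkye is never earned.
Xanyul: reached.
No rule produces Corlun, and it is not given.
Reached: Xanyul — 1 of the 5.

1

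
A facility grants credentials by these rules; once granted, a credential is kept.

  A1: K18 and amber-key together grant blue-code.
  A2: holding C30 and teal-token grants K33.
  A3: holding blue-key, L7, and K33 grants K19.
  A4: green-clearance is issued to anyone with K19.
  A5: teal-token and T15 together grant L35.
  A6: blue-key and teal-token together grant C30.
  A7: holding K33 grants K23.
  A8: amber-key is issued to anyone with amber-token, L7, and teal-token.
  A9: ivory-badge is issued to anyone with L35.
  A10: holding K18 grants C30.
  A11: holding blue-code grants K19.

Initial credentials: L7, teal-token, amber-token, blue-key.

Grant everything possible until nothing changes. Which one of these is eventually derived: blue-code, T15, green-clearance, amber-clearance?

Holding blue-key and teal-token grants C30 (A6).
Holding C30 and teal-token grants K33 (A2).
Holding blue-key, L7, and K33 grants K19 (A3).
Holding K19 grants green-clearance (A4).
No rule produces T15, and it is not given. blue-code would need K18 and amber-key (A1), but K18 is never granted. No rule produces amber-clearance, and it is not given.

green-clearance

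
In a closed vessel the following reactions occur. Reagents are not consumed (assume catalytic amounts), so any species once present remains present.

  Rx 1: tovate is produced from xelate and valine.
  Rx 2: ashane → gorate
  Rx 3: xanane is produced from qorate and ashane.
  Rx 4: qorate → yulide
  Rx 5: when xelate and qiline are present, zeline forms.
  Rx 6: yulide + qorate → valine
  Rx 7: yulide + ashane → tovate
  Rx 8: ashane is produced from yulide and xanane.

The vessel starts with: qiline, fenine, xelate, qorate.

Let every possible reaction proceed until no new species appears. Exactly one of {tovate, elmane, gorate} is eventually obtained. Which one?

tovate

qorate present → yulide forms (Rx 4).
yulide and qorate present → valine forms (Rx 6).
xelate and valine present → tovate forms (Rx 1).
No rule produces elmane, and it is not given. gorate would need ashane (Rx 2), but ashane never forms.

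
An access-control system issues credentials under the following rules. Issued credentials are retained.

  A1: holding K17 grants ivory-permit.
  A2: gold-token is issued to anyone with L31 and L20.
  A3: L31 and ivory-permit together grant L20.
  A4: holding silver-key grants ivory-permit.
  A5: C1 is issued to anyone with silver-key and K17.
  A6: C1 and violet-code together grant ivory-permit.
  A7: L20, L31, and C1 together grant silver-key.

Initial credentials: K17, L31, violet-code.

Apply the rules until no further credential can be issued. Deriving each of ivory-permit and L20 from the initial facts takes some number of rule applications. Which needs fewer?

ivory-permit: Holding K17 grants ivory-permit (A1). [1 rule application]
L20: Holding K17 grants ivory-permit (A1). Holding L31 and ivory-permit grants L20 (A3). [2 rule applications]
ivory-permit needs fewer.

ivory-permit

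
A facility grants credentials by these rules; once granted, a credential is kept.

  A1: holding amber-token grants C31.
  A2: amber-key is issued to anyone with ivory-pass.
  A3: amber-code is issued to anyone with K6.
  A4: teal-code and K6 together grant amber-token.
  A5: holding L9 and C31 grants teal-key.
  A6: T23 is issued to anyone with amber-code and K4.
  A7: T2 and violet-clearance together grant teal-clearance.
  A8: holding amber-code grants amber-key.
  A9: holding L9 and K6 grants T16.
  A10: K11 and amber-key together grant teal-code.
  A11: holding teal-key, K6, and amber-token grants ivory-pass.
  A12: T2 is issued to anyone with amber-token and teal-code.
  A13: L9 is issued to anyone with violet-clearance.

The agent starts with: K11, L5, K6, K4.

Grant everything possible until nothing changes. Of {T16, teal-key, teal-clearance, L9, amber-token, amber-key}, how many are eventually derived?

2

Holding K6 grants amber-code (A3).
Holding amber-code grants amber-key (A8).
Holding K11 and amber-key grants teal-code (A10).
Holding teal-code and K6 grants amber-token (A4).
T16 would need L9 and K6 (A9), but L9 is never granted.
teal-key would need L9 and C31 (A5), but L9 is never granted.
teal-clearance would need T2 and violet-clearance (A7), but violet-clearance is never granted.
L9 would need violet-clearance (A13), but violet-clearance is never granted.
amber-token: reached.
amber-key: reached.
Reached: amber-token and amber-key — 2 of the 6.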